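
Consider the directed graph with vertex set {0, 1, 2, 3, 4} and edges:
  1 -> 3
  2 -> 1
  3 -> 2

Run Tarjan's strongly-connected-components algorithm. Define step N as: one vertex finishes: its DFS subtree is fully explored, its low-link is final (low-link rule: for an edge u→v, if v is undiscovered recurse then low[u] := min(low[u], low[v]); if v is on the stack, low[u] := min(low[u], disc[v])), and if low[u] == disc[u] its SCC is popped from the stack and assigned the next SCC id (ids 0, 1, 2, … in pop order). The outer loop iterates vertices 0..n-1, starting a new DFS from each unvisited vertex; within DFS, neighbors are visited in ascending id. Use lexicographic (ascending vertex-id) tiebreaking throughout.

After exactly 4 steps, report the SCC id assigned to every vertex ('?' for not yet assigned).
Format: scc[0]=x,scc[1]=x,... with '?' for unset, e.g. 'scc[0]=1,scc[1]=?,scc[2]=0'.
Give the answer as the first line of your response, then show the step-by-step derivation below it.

scc[0]=0,scc[1]=1,scc[2]=1,scc[3]=1,scc[4]=?

step 1: low=(low[0]=0,low[1]=?,low[2]=?,low[3]=?,low[4]=?); scc=(scc[0]=0,scc[1]=?,scc[2]=?,scc[3]=?,scc[4]=?)
step 2: low=(low[0]=0,low[1]=1,low[2]=1,low[3]=2,low[4]=?); scc=(scc[0]=0,scc[1]=?,scc[2]=?,scc[3]=?,scc[4]=?)
step 3: low=(low[0]=0,low[1]=1,low[2]=1,low[3]=1,low[4]=?); scc=(scc[0]=0,scc[1]=?,scc[2]=?,scc[3]=?,scc[4]=?)
step 4: low=(low[0]=0,low[1]=1,low[2]=1,low[3]=1,low[4]=?); scc=(scc[0]=0,scc[1]=1,scc[2]=1,scc[3]=1,scc[4]=?)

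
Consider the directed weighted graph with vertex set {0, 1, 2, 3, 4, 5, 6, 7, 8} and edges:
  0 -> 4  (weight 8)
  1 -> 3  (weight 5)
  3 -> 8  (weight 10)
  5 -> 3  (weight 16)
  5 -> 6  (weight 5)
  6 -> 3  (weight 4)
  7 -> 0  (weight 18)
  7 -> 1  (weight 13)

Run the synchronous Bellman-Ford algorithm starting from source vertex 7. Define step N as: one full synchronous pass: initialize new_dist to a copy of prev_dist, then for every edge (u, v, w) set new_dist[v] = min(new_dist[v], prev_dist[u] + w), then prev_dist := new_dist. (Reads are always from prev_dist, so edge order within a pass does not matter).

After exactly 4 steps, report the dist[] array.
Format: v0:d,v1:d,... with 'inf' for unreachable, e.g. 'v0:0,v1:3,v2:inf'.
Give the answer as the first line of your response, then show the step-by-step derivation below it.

v0:18,v1:13,v2:inf,v3:18,v4:26,v5:inf,v6:inf,v7:0,v8:28

step 1: dist = v0:18,v1:13,v2:inf,v3:inf,v4:inf,v5:inf,v6:inf,v7:0,v8:inf
step 2: dist = v0:18,v1:13,v2:inf,v3:18,v4:26,v5:inf,v6:inf,v7:0,v8:inf
step 3: dist = v0:18,v1:13,v2:inf,v3:18,v4:26,v5:inf,v6:inf,v7:0,v8:28
step 4: dist = v0:18,v1:13,v2:inf,v3:18,v4:26,v5:inf,v6:inf,v7:0,v8:28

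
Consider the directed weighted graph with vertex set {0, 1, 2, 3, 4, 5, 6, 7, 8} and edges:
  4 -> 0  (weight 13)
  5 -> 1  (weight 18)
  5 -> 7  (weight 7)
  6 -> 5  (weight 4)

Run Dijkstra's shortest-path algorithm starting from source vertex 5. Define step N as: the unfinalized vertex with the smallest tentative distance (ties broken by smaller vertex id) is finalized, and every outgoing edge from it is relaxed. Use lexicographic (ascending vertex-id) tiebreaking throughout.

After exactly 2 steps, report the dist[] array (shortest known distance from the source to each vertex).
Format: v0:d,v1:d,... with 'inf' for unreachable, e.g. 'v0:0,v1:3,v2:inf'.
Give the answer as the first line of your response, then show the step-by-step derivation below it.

v0:inf,v1:18,v2:inf,v3:inf,v4:inf,v5:0,v6:inf,v7:7,v8:inf

step 1: dist = v0:inf,v1:18,v2:inf,v3:inf,v4:inf,v5:0,v6:inf,v7:7,v8:inf
step 2: dist = v0:inf,v1:18,v2:inf,v3:inf,v4:inf,v5:0,v6:inf,v7:7,v8:inf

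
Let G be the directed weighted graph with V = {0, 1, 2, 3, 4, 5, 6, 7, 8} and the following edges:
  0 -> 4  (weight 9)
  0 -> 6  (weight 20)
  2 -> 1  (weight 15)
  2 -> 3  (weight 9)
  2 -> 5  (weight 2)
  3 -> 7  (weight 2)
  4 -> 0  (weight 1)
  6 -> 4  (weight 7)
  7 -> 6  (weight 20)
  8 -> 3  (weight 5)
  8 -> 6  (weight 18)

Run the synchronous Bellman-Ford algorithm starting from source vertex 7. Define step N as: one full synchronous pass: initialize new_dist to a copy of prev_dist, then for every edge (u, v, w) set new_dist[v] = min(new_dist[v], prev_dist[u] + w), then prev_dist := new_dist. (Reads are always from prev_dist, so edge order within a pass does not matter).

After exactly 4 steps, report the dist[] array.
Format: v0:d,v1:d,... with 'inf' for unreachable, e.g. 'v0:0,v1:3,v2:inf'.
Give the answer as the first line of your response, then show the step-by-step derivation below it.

v0:28,v1:inf,v2:inf,v3:inf,v4:27,v5:inf,v6:20,v7:0,v8:inf

step 1: dist = v0:inf,v1:inf,v2:inf,v3:inf,v4:inf,v5:inf,v6:20,v7:0,v8:inf
step 2: dist = v0:inf,v1:inf,v2:inf,v3:inf,v4:27,v5:inf,v6:20,v7:0,v8:inf
step 3: dist = v0:28,v1:inf,v2:inf,v3:inf,v4:27,v5:inf,v6:20,v7:0,v8:inf
step 4: dist = v0:28,v1:inf,v2:inf,v3:inf,v4:27,v5:inf,v6:20,v7:0,v8:inf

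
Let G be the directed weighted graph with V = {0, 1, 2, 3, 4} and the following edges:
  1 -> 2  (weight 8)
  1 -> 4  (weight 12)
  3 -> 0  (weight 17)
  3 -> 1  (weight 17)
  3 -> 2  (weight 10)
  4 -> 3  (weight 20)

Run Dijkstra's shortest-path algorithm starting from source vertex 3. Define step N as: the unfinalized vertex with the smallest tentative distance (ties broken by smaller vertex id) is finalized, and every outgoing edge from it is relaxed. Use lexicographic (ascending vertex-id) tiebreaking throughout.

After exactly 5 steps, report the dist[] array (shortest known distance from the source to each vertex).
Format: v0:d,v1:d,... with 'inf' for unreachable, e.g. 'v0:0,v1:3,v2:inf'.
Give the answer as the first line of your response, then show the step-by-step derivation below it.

v0:17,v1:17,v2:10,v3:0,v4:29

step 1: dist = v0:17,v1:17,v2:10,v3:0,v4:inf
step 2: dist = v0:17,v1:17,v2:10,v3:0,v4:inf
step 3: dist = v0:17,v1:17,v2:10,v3:0,v4:inf
step 4: dist = v0:17,v1:17,v2:10,v3:0,v4:29
step 5: dist = v0:17,v1:17,v2:10,v3:0,v4:29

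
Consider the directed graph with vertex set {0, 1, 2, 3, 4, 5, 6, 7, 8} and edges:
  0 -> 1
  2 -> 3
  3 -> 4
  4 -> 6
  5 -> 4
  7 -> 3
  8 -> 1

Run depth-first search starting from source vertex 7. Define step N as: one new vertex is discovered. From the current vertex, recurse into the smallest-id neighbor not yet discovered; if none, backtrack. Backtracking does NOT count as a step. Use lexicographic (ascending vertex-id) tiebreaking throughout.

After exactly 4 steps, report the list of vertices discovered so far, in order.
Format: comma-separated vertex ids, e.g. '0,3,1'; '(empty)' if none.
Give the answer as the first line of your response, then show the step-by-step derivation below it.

7,3,4,6

step 1: discover 7; path=7; order=7
step 2: discover 3; path=7>3; order=7,3
step 3: discover 4; path=7>3>4; order=7,3,4
step 4: discover 6; path=7>3>4>6; order=7,3,4,6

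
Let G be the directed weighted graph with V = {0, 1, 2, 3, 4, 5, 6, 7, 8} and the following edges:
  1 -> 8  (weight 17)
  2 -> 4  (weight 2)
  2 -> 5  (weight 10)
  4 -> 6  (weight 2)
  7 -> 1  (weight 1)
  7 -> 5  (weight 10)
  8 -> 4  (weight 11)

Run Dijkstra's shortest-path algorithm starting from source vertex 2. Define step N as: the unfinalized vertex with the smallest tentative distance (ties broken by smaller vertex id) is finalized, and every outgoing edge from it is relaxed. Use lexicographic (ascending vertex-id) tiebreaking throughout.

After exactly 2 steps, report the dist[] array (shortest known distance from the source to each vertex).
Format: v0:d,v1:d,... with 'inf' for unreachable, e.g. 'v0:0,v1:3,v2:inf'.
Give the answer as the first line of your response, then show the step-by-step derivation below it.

v0:inf,v1:inf,v2:0,v3:inf,v4:2,v5:10,v6:4,v7:inf,v8:inf

step 1: dist = v0:inf,v1:inf,v2:0,v3:inf,v4:2,v5:10,v6:inf,v7:inf,v8:inf
step 2: dist = v0:inf,v1:inf,v2:0,v3:inf,v4:2,v5:10,v6:4,v7:inf,v8:inf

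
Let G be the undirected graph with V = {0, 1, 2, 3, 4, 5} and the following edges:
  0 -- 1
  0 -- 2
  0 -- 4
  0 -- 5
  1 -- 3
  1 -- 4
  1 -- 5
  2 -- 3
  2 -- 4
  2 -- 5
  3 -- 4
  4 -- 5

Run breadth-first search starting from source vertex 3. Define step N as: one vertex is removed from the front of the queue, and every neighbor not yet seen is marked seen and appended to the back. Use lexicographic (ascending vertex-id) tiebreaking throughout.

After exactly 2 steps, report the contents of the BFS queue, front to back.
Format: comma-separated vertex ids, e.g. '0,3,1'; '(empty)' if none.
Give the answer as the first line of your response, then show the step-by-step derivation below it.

2,4,0,5

step 1: dequeue 3; queue=[1,2,4]; order=3
step 2: dequeue 1; queue=[2,4,0,5]; order=3,1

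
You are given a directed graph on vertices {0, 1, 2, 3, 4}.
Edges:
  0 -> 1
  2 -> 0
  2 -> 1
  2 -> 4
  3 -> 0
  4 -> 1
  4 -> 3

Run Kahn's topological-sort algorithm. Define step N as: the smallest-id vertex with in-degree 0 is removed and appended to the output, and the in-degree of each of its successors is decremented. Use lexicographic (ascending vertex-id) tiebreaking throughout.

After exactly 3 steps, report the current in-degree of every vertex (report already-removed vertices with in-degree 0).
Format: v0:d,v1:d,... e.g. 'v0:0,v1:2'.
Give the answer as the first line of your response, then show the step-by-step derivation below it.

v0:0,v1:1,v2:0,v3:0,v4:0

step 1: output 2; order=[2]; indeg=(1,2,0,1,0)
step 2: output 4; order=[2,4]; indeg=(1,1,0,0,0)
step 3: output 3; order=[2,4,3]; indeg=(0,1,0,0,0)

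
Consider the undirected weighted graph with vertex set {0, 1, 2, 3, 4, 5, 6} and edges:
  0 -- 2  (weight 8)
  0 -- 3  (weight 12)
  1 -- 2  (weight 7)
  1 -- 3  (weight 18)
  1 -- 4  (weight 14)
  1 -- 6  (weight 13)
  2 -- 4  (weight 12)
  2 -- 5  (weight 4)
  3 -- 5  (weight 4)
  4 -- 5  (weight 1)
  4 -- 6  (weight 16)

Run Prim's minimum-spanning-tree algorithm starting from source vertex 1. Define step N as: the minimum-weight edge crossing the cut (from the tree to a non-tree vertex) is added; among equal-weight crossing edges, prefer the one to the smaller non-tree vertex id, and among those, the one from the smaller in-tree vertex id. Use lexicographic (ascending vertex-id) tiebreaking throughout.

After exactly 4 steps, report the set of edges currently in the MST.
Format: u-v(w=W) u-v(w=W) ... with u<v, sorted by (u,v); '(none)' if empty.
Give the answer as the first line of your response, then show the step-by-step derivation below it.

1-2(w=7) 2-5(w=4) 3-5(w=4) 4-5(w=1)

step 1: add edge 1-2 (w=7); MST = {1-2(w=7)}
step 2: add edge 2-5 (w=4); MST = {1-2(w=7) 2-5(w=4)}
step 3: add edge 4-5 (w=1); MST = {1-2(w=7) 2-5(w=4) 4-5(w=1)}
step 4: add edge 3-5 (w=4); MST = {1-2(w=7) 2-5(w=4) 3-5(w=4) 4-5(w=1)}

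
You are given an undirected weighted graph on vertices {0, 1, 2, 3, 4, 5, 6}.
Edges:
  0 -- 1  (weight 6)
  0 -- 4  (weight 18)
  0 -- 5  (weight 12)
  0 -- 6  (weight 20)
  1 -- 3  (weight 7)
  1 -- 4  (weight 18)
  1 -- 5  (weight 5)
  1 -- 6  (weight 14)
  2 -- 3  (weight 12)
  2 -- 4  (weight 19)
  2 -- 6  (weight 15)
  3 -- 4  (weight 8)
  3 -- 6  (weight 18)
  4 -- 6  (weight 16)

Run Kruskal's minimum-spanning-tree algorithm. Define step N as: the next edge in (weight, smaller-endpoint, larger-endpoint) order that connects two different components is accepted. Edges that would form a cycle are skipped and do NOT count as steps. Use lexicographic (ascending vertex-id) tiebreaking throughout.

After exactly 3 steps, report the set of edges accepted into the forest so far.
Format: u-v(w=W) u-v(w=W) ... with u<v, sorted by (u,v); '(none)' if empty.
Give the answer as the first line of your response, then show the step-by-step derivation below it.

0-1(w=6) 1-3(w=7) 1-5(w=5)

step 1: add edge 1-5 (w=5); MST = {1-5(w=5)}
step 2: add edge 0-1 (w=6); MST = {0-1(w=6) 1-5(w=5)}
step 3: add edge 1-3 (w=7); MST = {0-1(w=6) 1-3(w=7) 1-5(w=5)}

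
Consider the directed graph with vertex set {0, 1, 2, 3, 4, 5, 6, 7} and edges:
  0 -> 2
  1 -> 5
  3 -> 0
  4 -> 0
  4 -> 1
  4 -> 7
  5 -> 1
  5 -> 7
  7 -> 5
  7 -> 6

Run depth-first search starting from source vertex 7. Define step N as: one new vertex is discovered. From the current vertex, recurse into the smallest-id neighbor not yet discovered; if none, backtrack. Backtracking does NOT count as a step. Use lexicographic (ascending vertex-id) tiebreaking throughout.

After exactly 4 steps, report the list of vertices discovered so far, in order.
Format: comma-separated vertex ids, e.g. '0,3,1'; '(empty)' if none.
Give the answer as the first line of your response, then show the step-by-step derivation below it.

7,5,1,6

step 1: discover 7; path=7; order=7
step 2: discover 5; path=7>5; order=7,5
step 3: discover 1; path=7>5>1; order=7,5,1
step 4: discover 6; path=7>6; order=7,5,1,6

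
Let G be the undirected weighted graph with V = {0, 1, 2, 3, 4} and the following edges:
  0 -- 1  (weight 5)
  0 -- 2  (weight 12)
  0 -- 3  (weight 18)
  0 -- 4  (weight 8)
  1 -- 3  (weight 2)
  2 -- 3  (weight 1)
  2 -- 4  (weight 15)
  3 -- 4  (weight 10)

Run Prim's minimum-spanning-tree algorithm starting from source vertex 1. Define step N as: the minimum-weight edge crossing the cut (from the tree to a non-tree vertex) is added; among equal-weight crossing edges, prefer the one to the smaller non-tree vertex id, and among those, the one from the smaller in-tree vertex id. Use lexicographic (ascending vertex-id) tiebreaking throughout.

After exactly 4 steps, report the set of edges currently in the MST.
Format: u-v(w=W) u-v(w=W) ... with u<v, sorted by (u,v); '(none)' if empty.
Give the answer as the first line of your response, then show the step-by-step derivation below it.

0-1(w=5) 0-4(w=8) 1-3(w=2) 2-3(w=1)

step 1: add edge 1-3 (w=2); MST = {1-3(w=2)}
step 2: add edge 2-3 (w=1); MST = {1-3(w=2) 2-3(w=1)}
step 3: add edge 0-1 (w=5); MST = {0-1(w=5) 1-3(w=2) 2-3(w=1)}
step 4: add edge 0-4 (w=8); MST = {0-1(w=5) 0-4(w=8) 1-3(w=2) 2-3(w=1)}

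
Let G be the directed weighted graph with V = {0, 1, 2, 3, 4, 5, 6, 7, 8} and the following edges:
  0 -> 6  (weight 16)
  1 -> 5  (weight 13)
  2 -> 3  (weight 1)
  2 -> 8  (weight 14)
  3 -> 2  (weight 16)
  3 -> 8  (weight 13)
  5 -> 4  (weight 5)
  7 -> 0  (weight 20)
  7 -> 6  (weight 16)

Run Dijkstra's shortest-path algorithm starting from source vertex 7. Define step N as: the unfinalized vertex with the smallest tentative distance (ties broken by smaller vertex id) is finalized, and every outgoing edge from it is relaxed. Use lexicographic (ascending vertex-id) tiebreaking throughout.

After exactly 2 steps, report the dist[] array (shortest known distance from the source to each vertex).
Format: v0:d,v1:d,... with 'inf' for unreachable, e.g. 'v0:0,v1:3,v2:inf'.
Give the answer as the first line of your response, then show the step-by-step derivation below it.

v0:20,v1:inf,v2:inf,v3:inf,v4:inf,v5:inf,v6:16,v7:0,v8:inf

step 1: dist = v0:20,v1:inf,v2:inf,v3:inf,v4:inf,v5:inf,v6:16,v7:0,v8:inf
step 2: dist = v0:20,v1:inf,v2:inf,v3:inf,v4:inf,v5:inf,v6:16,v7:0,v8:inf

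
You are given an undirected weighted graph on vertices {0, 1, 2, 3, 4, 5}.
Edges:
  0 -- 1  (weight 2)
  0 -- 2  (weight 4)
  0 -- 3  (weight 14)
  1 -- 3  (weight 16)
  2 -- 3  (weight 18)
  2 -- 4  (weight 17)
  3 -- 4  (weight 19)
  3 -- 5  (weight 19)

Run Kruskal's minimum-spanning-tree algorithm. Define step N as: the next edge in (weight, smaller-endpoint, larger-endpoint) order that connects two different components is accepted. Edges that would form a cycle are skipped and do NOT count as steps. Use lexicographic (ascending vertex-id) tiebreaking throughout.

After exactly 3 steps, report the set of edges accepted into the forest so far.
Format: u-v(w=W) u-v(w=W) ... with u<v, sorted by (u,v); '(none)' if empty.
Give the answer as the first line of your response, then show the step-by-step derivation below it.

0-1(w=2) 0-2(w=4) 0-3(w=14)

step 1: add edge 0-1 (w=2); MST = {0-1(w=2)}
step 2: add edge 0-2 (w=4); MST = {0-1(w=2) 0-2(w=4)}
step 3: add edge 0-3 (w=14); MST = {0-1(w=2) 0-2(w=4) 0-3(w=14)}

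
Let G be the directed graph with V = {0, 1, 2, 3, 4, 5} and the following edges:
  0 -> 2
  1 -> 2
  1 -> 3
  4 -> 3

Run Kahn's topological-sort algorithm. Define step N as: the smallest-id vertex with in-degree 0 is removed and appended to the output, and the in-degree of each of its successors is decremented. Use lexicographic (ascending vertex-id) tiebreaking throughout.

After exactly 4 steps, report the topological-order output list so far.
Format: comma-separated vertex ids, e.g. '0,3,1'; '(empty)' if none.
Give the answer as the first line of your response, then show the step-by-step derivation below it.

0,1,2,4

step 1: output 0; order=[0]; indeg=(0,0,1,2,0,0)
step 2: output 1; order=[0,1]; indeg=(0,0,0,1,0,0)
step 3: output 2; order=[0,1,2]; indeg=(0,0,0,1,0,0)
step 4: output 4; order=[0,1,2,4]; indeg=(0,0,0,0,0,0)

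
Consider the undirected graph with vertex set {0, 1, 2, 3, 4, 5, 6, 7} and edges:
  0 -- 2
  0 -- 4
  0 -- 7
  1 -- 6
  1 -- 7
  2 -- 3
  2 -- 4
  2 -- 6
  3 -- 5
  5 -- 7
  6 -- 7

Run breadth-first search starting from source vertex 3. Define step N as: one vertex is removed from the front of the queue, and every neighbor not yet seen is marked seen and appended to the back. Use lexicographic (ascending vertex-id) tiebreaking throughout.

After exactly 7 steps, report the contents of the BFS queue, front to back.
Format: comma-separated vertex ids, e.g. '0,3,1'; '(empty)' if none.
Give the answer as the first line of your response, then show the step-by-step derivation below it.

1

step 1: dequeue 3; queue=[2,5]; order=3
step 2: dequeue 2; queue=[5,0,4,6]; order=3,2
step 3: dequeue 5; queue=[0,4,6,7]; order=3,2,5
step 4: dequeue 0; queue=[4,6,7]; order=3,2,5,0
step 5: dequeue 4; queue=[6,7]; order=3,2,5,0,4
step 6: dequeue 6; queue=[7,1]; order=3,2,5,0,4,6
step 7: dequeue 7; queue=[1]; order=3,2,5,0,4,6,7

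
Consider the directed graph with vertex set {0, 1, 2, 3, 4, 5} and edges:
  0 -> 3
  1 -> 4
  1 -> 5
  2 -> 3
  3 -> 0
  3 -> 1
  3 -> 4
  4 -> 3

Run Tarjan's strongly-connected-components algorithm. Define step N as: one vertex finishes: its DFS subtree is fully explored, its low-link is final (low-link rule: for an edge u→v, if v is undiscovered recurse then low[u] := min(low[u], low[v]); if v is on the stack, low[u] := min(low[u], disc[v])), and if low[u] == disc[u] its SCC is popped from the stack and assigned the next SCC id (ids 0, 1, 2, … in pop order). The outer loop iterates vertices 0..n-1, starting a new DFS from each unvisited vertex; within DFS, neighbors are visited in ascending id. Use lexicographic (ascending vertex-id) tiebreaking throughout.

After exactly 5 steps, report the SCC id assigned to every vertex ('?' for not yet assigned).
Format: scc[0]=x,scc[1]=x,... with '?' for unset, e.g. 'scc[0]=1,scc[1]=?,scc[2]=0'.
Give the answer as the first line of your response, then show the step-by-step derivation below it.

scc[0]=1,scc[1]=1,scc[2]=?,scc[3]=1,scc[4]=1,scc[5]=0

step 1: low=(low[0]=0,low[1]=2,low[2]=?,low[3]=0,low[4]=1,low[5]=?); scc=(scc[0]=?,scc[1]=?,scc[2]=?,scc[3]=?,scc[4]=?,scc[5]=?)
step 2: low=(low[0]=0,low[1]=1,low[2]=?,low[3]=0,low[4]=1,low[5]=4); scc=(scc[0]=?,scc[1]=?,scc[2]=?,scc[3]=?,scc[4]=?,scc[5]=0)
step 3: low=(low[0]=0,low[1]=1,low[2]=?,low[3]=0,low[4]=1,low[5]=4); scc=(scc[0]=?,scc[1]=?,scc[2]=?,scc[3]=?,scc[4]=?,scc[5]=0)
step 4: low=(low[0]=0,low[1]=1,low[2]=?,low[3]=0,low[4]=1,low[5]=4); scc=(scc[0]=?,scc[1]=?,scc[2]=?,scc[3]=?,scc[4]=?,scc[5]=0)
step 5: low=(low[0]=0,low[1]=1,low[2]=?,low[3]=0,low[4]=1,low[5]=4); scc=(scc[0]=1,scc[1]=1,scc[2]=?,scc[3]=1,scc[4]=1,scc[5]=0)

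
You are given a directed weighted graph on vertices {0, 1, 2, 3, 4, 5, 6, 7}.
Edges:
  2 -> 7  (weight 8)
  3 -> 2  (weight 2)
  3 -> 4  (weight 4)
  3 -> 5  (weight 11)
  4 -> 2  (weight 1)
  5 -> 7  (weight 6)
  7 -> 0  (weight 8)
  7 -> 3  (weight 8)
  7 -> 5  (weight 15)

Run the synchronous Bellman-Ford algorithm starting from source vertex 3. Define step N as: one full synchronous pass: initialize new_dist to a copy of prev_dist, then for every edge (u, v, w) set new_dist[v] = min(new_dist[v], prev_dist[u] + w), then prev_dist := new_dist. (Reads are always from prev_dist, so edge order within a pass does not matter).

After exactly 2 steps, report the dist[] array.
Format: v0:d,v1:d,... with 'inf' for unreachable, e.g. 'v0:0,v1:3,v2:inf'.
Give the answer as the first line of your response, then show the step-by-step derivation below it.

v0:inf,v1:inf,v2:2,v3:0,v4:4,v5:11,v6:inf,v7:10

step 1: dist = v0:inf,v1:inf,v2:2,v3:0,v4:4,v5:11,v6:inf,v7:inf
step 2: dist = v0:inf,v1:inf,v2:2,v3:0,v4:4,v5:11,v6:inf,v7:10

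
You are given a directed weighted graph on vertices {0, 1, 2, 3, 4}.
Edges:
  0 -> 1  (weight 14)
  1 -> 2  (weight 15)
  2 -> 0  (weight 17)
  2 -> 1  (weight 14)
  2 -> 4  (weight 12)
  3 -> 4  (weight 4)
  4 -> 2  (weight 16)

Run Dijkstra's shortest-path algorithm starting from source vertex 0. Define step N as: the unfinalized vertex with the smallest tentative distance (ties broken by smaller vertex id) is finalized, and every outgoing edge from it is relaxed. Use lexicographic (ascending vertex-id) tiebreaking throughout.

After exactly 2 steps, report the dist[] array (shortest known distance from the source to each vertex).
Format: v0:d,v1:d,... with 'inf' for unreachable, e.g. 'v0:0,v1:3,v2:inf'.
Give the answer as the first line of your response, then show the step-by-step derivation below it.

v0:0,v1:14,v2:29,v3:inf,v4:inf

step 1: dist = v0:0,v1:14,v2:inf,v3:inf,v4:inf
step 2: dist = v0:0,v1:14,v2:29,v3:inf,v4:inf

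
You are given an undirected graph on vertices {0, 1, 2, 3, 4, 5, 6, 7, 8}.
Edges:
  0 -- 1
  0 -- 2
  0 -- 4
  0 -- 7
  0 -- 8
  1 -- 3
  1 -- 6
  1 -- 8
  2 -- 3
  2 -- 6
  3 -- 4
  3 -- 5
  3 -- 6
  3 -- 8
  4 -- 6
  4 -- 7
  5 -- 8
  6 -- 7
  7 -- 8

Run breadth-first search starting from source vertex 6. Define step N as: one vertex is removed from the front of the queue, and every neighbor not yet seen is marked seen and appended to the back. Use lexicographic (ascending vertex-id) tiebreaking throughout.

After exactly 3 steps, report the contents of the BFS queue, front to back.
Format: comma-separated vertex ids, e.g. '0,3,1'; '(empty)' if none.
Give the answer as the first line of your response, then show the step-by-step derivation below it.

3,4,7,0,8

step 1: dequeue 6; queue=[1,2,3,4,7]; order=6
step 2: dequeue 1; queue=[2,3,4,7,0,8]; order=6,1
step 3: dequeue 2; queue=[3,4,7,0,8]; order=6,1,2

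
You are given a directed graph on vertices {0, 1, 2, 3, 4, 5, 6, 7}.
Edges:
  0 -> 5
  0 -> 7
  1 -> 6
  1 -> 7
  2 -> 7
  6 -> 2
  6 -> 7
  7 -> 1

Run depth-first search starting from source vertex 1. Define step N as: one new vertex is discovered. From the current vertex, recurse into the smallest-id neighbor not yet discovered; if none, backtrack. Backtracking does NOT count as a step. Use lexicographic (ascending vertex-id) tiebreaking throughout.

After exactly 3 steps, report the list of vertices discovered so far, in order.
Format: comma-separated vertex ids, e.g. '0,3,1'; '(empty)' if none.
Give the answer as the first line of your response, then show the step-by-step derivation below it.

1,6,2

step 1: discover 1; path=1; order=1
step 2: discover 6; path=1>6; order=1,6
step 3: discover 2; path=1>6>2; order=1,6,2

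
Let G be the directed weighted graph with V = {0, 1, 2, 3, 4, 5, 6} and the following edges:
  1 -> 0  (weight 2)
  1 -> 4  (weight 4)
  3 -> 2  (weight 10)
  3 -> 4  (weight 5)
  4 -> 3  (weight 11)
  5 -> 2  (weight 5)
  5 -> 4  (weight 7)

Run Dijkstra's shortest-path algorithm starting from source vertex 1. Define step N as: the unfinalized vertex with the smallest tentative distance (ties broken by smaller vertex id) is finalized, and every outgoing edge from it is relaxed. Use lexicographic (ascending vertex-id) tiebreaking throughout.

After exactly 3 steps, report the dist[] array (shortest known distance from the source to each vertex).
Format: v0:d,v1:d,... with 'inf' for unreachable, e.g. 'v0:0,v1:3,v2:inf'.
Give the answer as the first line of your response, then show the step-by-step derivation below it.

v0:2,v1:0,v2:inf,v3:15,v4:4,v5:inf,v6:inf

step 1: dist = v0:2,v1:0,v2:inf,v3:inf,v4:4,v5:inf,v6:inf
step 2: dist = v0:2,v1:0,v2:inf,v3:inf,v4:4,v5:inf,v6:inf
step 3: dist = v0:2,v1:0,v2:inf,v3:15,v4:4,v5:inf,v6:inf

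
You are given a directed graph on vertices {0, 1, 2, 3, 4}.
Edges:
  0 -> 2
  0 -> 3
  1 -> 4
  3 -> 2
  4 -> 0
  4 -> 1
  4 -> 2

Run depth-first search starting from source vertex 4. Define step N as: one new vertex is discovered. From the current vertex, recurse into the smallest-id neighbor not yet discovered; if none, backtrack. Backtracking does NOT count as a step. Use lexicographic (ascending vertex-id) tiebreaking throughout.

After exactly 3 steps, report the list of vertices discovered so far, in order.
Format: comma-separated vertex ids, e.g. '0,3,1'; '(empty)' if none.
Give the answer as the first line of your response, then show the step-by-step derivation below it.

4,0,2

step 1: discover 4; path=4; order=4
step 2: discover 0; path=4>0; order=4,0
step 3: discover 2; path=4>0>2; order=4,0,2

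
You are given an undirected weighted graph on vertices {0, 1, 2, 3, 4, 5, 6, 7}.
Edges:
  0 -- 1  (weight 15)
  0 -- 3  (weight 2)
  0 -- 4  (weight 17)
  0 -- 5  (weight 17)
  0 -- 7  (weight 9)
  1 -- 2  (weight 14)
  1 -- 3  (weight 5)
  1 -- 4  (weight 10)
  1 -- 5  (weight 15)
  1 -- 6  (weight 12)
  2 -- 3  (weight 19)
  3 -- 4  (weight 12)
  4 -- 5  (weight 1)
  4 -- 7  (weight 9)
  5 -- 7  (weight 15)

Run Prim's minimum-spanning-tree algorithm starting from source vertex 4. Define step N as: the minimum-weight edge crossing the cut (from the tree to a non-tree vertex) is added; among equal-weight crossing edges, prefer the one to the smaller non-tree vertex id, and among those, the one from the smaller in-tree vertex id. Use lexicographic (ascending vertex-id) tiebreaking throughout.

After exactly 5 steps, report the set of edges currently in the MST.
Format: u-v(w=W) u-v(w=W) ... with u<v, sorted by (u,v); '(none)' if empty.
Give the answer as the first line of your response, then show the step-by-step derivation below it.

0-3(w=2) 0-7(w=9) 1-3(w=5) 4-5(w=1) 4-7(w=9)

step 1: add edge 4-5 (w=1); MST = {4-5(w=1)}
step 2: add edge 4-7 (w=9); MST = {4-5(w=1) 4-7(w=9)}
step 3: add edge 0-7 (w=9); MST = {0-7(w=9) 4-5(w=1) 4-7(w=9)}
step 4: add edge 0-3 (w=2); MST = {0-3(w=2) 0-7(w=9) 4-5(w=1) 4-7(w=9)}
step 5: add edge 1-3 (w=5); MST = {0-3(w=2) 0-7(w=9) 1-3(w=5) 4-5(w=1) 4-7(w=9)}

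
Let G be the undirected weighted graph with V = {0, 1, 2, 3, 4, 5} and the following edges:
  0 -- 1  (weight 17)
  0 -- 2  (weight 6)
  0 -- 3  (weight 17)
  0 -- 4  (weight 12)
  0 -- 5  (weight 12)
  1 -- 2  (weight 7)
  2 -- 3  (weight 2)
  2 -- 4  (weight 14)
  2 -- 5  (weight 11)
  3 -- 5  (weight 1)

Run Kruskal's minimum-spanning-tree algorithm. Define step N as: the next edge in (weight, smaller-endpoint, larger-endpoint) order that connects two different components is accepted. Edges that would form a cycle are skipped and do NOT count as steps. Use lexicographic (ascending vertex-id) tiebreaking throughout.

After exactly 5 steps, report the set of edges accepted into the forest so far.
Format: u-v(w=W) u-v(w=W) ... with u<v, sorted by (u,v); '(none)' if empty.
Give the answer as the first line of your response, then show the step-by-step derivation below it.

0-2(w=6) 0-4(w=12) 1-2(w=7) 2-3(w=2) 3-5(w=1)

step 1: add edge 3-5 (w=1); MST = {3-5(w=1)}
step 2: add edge 2-3 (w=2); MST = {2-3(w=2) 3-5(w=1)}
step 3: add edge 0-2 (w=6); MST = {0-2(w=6) 2-3(w=2) 3-5(w=1)}
step 4: add edge 1-2 (w=7); MST = {0-2(w=6) 1-2(w=7) 2-3(w=2) 3-5(w=1)}
step 5: add edge 0-4 (w=12); MST = {0-2(w=6) 0-4(w=12) 1-2(w=7) 2-3(w=2) 3-5(w=1)}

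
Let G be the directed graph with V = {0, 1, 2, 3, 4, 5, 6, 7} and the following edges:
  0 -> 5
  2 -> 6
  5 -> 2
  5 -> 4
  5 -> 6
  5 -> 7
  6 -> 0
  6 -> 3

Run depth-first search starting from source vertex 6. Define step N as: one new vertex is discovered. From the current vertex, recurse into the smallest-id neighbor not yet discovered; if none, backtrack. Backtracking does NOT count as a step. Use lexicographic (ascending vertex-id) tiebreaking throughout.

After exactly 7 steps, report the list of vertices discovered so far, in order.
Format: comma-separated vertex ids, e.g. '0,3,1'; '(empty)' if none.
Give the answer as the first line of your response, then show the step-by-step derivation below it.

6,0,5,2,4,7,3

step 1: discover 6; path=6; order=6
step 2: discover 0; path=6>0; order=6,0
step 3: discover 5; path=6>0>5; order=6,0,5
step 4: discover 2; path=6>0>5>2; order=6,0,5,2
step 5: discover 4; path=6>0>5>4; order=6,0,5,2,4
step 6: discover 7; path=6>0>5>7; order=6,0,5,2,4,7
step 7: discover 3; path=6>3; order=6,0,5,2,4,7,3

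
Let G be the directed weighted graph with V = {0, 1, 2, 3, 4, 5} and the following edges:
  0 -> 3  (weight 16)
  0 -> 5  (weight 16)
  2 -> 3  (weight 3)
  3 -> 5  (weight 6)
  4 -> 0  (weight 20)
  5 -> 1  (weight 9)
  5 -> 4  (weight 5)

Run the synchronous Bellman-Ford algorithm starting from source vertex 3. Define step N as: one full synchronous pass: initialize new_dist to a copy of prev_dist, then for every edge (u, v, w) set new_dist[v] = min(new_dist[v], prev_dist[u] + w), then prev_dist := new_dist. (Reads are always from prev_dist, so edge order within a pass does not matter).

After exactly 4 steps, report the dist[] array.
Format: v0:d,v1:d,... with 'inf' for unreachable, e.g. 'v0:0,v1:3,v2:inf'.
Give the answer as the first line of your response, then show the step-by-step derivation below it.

v0:31,v1:15,v2:inf,v3:0,v4:11,v5:6

step 1: dist = v0:inf,v1:inf,v2:inf,v3:0,v4:inf,v5:6
step 2: dist = v0:inf,v1:15,v2:inf,v3:0,v4:11,v5:6
step 3: dist = v0:31,v1:15,v2:inf,v3:0,v4:11,v5:6
step 4: dist = v0:31,v1:15,v2:inf,v3:0,v4:11,v5:6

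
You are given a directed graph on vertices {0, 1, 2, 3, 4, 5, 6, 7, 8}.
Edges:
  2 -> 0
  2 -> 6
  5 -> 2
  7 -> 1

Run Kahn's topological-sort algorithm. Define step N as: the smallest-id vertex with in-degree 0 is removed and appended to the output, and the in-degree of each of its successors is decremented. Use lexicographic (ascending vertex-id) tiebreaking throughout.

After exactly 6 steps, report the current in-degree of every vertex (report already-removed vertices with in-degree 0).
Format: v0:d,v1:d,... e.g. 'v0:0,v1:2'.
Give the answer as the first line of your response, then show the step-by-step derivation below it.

v0:0,v1:1,v2:0,v3:0,v4:0,v5:0,v6:0,v7:0,v8:0

step 1: output 3; order=[3]; indeg=(1,1,1,0,0,0,1,0,0)
step 2: output 4; order=[3,4]; indeg=(1,1,1,0,0,0,1,0,0)
step 3: output 5; order=[3,4,5]; indeg=(1,1,0,0,0,0,1,0,0)
step 4: output 2; order=[3,4,5,2]; indeg=(0,1,0,0,0,0,0,0,0)
step 5: output 0; order=[3,4,5,2,0]; indeg=(0,1,0,0,0,0,0,0,0)
step 6: output 6; order=[3,4,5,2,0,6]; indeg=(0,1,0,0,0,0,0,0,0)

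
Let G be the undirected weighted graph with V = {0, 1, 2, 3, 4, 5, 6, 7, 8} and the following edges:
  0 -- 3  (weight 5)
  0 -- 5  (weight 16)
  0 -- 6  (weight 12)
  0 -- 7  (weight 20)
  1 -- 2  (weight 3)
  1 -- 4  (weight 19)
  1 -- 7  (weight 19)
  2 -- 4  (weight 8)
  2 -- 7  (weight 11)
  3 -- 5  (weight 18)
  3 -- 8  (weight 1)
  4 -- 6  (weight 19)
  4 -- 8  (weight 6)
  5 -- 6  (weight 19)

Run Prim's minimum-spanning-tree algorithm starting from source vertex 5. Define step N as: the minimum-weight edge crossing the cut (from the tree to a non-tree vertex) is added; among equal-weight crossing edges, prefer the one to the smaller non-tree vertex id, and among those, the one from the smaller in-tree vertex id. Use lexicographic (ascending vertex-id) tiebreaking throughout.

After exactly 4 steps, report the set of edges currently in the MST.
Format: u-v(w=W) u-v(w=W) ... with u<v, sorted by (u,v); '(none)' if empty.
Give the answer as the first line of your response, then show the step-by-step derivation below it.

0-3(w=5) 0-5(w=16) 3-8(w=1) 4-8(w=6)

step 1: add edge 0-5 (w=16); MST = {0-5(w=16)}
step 2: add edge 0-3 (w=5); MST = {0-3(w=5) 0-5(w=16)}
step 3: add edge 3-8 (w=1); MST = {0-3(w=5) 0-5(w=16) 3-8(w=1)}
step 4: add edge 4-8 (w=6); MST = {0-3(w=5) 0-5(w=16) 3-8(w=1) 4-8(w=6)}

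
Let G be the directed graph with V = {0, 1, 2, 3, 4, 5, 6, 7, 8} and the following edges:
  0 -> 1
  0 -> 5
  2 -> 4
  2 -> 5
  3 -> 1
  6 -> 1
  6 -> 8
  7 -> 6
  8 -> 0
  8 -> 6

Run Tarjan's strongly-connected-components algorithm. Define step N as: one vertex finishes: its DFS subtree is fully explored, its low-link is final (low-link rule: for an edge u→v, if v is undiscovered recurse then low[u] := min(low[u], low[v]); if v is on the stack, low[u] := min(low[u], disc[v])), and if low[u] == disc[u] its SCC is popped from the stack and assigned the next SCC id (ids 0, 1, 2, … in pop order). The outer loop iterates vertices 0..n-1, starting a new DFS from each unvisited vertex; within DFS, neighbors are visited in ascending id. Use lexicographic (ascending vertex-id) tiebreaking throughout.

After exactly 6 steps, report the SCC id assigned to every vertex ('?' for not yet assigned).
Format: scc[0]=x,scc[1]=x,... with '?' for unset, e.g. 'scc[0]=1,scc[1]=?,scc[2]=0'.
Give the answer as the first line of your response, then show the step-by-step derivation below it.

scc[0]=2,scc[1]=0,scc[2]=4,scc[3]=5,scc[4]=3,scc[5]=1,scc[6]=?,scc[7]=?,scc[8]=?

step 1: low=(low[0]=0,low[1]=1,low[2]=?,low[3]=?,low[4]=?,low[5]=?,low[6]=?,low[7]=?,low[8]=?); scc=(scc[0]=?,scc[1]=0,scc[2]=?,scc[3]=?,scc[4]=?,scc[5]=?,scc[6]=?,scc[7]=?,scc[8]=?)
step 2: low=(low[0]=0,low[1]=1,low[2]=?,low[3]=?,low[4]=?,low[5]=2,low[6]=?,low[7]=?,low[8]=?); scc=(scc[0]=?,scc[1]=0,scc[2]=?,scc[3]=?,scc[4]=?,scc[5]=1,scc[6]=?,scc[7]=?,scc[8]=?)
step 3: low=(low[0]=0,low[1]=1,low[2]=?,low[3]=?,low[4]=?,low[5]=2,low[6]=?,low[7]=?,low[8]=?); scc=(scc[0]=2,scc[1]=0,scc[2]=?,scc[3]=?,scc[4]=?,scc[5]=1,scc[6]=?,scc[7]=?,scc[8]=?)
step 4: low=(low[0]=0,low[1]=1,low[2]=3,low[3]=?,low[4]=4,low[5]=2,low[6]=?,low[7]=?,low[8]=?); scc=(scc[0]=2,scc[1]=0,scc[2]=?,scc[3]=?,scc[4]=3,scc[5]=1,scc[6]=?,scc[7]=?,scc[8]=?)
step 5: low=(low[0]=0,low[1]=1,low[2]=3,low[3]=?,low[4]=4,low[5]=2,low[6]=?,low[7]=?,low[8]=?); scc=(scc[0]=2,scc[1]=0,scc[2]=4,scc[3]=?,scc[4]=3,scc[5]=1,scc[6]=?,scc[7]=?,scc[8]=?)
step 6: low=(low[0]=0,low[1]=1,low[2]=3,low[3]=5,low[4]=4,low[5]=2,low[6]=?,low[7]=?,low[8]=?); scc=(scc[0]=2,scc[1]=0,scc[2]=4,scc[3]=5,scc[4]=3,scc[5]=1,scc[6]=?,scc[7]=?,scc[8]=?)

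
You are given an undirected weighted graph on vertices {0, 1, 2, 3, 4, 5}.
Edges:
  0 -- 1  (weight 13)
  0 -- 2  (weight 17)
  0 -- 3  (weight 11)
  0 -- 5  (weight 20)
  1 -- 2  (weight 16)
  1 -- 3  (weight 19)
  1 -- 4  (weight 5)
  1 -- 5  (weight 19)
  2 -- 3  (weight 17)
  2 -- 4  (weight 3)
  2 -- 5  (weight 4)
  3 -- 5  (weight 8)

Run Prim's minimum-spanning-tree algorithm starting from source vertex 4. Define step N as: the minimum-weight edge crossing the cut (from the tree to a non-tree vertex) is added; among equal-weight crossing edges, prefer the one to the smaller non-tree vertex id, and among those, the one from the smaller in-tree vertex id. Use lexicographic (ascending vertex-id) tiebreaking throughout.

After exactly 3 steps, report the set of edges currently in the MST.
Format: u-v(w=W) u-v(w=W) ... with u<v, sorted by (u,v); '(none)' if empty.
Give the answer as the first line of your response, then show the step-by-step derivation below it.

1-4(w=5) 2-4(w=3) 2-5(w=4)

step 1: add edge 2-4 (w=3); MST = {2-4(w=3)}
step 2: add edge 2-5 (w=4); MST = {2-4(w=3) 2-5(w=4)}
step 3: add edge 1-4 (w=5); MST = {1-4(w=5) 2-4(w=3) 2-5(w=4)}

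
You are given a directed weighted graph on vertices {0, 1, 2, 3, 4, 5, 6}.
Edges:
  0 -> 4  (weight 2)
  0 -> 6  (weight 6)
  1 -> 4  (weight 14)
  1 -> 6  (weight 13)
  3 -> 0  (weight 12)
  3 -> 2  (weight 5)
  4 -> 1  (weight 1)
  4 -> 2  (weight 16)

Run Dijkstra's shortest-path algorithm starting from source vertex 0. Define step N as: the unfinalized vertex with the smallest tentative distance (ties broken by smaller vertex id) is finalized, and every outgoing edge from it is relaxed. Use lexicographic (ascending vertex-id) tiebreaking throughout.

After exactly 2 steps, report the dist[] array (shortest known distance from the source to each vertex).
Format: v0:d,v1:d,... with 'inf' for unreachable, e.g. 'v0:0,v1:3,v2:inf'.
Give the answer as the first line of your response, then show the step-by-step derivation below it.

v0:0,v1:3,v2:18,v3:inf,v4:2,v5:inf,v6:6

step 1: dist = v0:0,v1:inf,v2:inf,v3:inf,v4:2,v5:inf,v6:6
step 2: dist = v0:0,v1:3,v2:18,v3:inf,v4:2,v5:inf,v6:6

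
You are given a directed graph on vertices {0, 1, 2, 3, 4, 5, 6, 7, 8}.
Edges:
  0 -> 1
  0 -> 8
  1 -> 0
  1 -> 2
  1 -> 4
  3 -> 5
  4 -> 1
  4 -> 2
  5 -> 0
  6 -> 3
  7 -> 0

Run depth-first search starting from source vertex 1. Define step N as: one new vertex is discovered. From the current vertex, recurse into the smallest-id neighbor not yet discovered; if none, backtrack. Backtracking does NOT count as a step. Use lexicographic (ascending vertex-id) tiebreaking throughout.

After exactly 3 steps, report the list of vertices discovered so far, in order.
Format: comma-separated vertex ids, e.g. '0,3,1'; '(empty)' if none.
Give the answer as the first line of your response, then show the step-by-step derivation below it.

1,0,8

step 1: discover 1; path=1; order=1
step 2: discover 0; path=1>0; order=1,0
step 3: discover 8; path=1>0>8; order=1,0,8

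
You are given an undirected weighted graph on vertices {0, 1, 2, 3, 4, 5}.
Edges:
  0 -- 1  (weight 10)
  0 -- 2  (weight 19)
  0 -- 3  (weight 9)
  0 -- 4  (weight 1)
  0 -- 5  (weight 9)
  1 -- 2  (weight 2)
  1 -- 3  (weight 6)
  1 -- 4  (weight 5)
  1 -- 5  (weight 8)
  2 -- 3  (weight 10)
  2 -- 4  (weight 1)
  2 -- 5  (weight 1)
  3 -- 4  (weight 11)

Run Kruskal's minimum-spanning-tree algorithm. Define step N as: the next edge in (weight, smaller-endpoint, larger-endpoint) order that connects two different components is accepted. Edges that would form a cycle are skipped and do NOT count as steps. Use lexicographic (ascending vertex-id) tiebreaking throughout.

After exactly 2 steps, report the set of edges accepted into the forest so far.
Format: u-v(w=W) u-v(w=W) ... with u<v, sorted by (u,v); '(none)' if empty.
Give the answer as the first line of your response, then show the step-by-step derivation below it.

0-4(w=1) 2-4(w=1)

step 1: add edge 0-4 (w=1); MST = {0-4(w=1)}
step 2: add edge 2-4 (w=1); MST = {0-4(w=1) 2-4(w=1)}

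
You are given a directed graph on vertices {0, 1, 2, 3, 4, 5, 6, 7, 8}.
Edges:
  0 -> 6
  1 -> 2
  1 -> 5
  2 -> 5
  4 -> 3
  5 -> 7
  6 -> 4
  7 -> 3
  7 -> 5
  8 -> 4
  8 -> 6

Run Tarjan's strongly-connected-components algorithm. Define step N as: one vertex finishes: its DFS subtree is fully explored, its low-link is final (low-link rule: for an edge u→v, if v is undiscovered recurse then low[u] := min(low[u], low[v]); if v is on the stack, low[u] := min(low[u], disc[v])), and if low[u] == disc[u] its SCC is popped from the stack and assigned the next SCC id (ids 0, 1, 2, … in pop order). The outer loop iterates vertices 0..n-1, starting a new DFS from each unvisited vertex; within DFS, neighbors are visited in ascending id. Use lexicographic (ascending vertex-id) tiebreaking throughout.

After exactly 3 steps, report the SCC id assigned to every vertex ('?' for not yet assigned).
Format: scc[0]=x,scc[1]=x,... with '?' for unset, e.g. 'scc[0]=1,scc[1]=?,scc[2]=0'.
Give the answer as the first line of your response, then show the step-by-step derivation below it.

scc[0]=?,scc[1]=?,scc[2]=?,scc[3]=0,scc[4]=1,scc[5]=?,scc[6]=2,scc[7]=?,scc[8]=?

step 1: low=(low[0]=0,low[1]=?,low[2]=?,low[3]=3,low[4]=2,low[5]=?,low[6]=1,low[7]=?,low[8]=?); scc=(scc[0]=?,scc[1]=?,scc[2]=?,scc[3]=0,scc[4]=?,scc[5]=?,scc[6]=?,scc[7]=?,scc[8]=?)
step 2: low=(low[0]=0,low[1]=?,low[2]=?,low[3]=3,low[4]=2,low[5]=?,low[6]=1,low[7]=?,low[8]=?); scc=(scc[0]=?,scc[1]=?,scc[2]=?,scc[3]=0,scc[4]=1,scc[5]=?,scc[6]=?,scc[7]=?,scc[8]=?)
step 3: low=(low[0]=0,low[1]=?,low[2]=?,low[3]=3,low[4]=2,low[5]=?,low[6]=1,low[7]=?,low[8]=?); scc=(scc[0]=?,scc[1]=?,scc[2]=?,scc[3]=0,scc[4]=1,scc[5]=?,scc[6]=2,scc[7]=?,scc[8]=?)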